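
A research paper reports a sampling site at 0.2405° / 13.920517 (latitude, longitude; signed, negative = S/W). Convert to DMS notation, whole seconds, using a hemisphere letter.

0°14′26″ N, 13°55′14″ E

Lat: 0.240500° → 14.43000′; 0.43000 × 60 = 25.80″
Lon: 0.920517° → 55.23102′; 0.23102 × 60 = 13.86″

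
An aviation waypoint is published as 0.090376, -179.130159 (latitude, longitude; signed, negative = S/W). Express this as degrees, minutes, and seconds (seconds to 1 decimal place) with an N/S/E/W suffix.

0°05′25.4″ N, 179°07′48.6″ W

φ: 0.090376° → 5.42256′; 0.42256 × 60 = 25.354″
Longitude is negative → W; |value| = 179.130159
λ: 0.130159° → 7.80954′; 0.80954 × 60 = 48.572″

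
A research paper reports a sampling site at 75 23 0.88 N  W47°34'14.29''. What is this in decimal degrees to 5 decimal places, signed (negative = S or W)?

75.38358, -47.57064

Lat: 75° + 23/60 + 0.88/3600 = 75 + 0.383333 + 0.000244 = 75.383578
N ⇒ keep positive
λ: 47 + 34/60 + 14.29/3600 = 47.570636
W → negative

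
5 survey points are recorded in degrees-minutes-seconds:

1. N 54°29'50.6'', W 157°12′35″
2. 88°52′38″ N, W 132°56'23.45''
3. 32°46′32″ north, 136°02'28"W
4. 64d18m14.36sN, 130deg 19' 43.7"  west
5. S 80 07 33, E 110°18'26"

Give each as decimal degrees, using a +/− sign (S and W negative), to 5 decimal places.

1. 54.49739, -157.20972
2. 88.87722, -132.93985
3. 32.77556, -136.04111
4. 64.30399, -130.32881
5. -80.12583, 110.30722

Point 1:
  Lat: 54° + 29/60 + 50.6/3600 = 54 + 0.483333 + 0.014056 = 54.497389
  N → positive
  λ: 157° + 12/60 + 35/3600 = 157 + 0.200000 + 0.009722 = 157.209722
  hemisphere W, so the sign is −
Point 2:
  Lat: 88° + 52/60 + 38/3600 = 88 + 0.866667 + 0.010556 = 88.877222
  N ⇒ keep positive
  λ: 132 + 56/60 + 23.45/3600 = 132.939847
  W → negative
Point 3:
  Latitude: 32 + 46/60 + 32/3600 = 32.775556
  N ⇒ keep positive
  Lon: 136° + 2/60 + 28/3600 = 136 + 0.033333 + 0.007778 = 136.041111
  W ⇒ negate
Point 4:
  Latitude: 18′ + 14.36″ = 18.23933′; 64 + 18.23933/60 = 64.303989
  N ⇒ keep positive
  Longitude: 130 + 19/60 + 43.7/3600 = 130.328806
  hemisphere W, so the sign is −
Point 5:
  Latitude: 80° + 7/60 + 33/3600 = 80 + 0.116667 + 0.009167 = 80.125833
  S ⇒ negate
  λ: 110 + 18/60 + 26/3600 = 110.307222
  E → positive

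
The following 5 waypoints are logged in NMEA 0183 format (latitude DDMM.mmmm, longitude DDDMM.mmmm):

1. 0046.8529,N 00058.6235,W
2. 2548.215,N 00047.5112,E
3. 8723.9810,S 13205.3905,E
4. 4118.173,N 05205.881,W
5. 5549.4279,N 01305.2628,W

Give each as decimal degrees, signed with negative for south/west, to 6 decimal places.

Point 1:
  Latitude: split at 2 digits → 00° and 46.8529′; 0 + 46.8529/60 = 0.7808817
  N → positive
  λ: degrees = first 3 digits = 0, minutes = 58.6235; 0 + 58.6235/60 = 0.9770583
  W ⇒ negate
Point 2:
  Lat: split at 2 digits → 25° and 48.215′; 25 + 48.215/60 = 25.8035833
  N ⇒ keep positive
  λ: degrees = first 3 digits = 0, minutes = 47.5112; 0 + 47.5112/60 = 0.7918533
  E ⇒ keep positive
Point 3:
  φ: degrees = first 2 digits = 87, minutes = 23.981; 87 + 23.981/60 = 87.3996833
  hemisphere S, so the sign is −
  Lon: degrees = first 3 digits = 132, minutes = 5.3905; 132 + 5.3905/60 = 132.0898417
  E → positive
Point 4:
  φ: split at 2 digits → 41° and 18.173′; 41 + 18.173/60 = 41.3028833
  N → positive
  Lon: degrees = first 3 digits = 52, minutes = 5.881; 52 + 5.881/60 = 52.0980167
  hemisphere W, so the sign is −
Point 5:
  Latitude: split at 2 digits → 55° and 49.4279′; 55 + 49.4279/60 = 55.8237983
  N ⇒ keep positive
  λ: degrees = first 3 digits = 13, minutes = 5.2628; 13 + 5.2628/60 = 13.0877133
  hemisphere W, so the sign is −

1. 0.780882, -0.977058
2. 25.803583, 0.791853
3. -87.399683, 132.089842
4. 41.302883, -52.098017
5. 55.823798, -13.087713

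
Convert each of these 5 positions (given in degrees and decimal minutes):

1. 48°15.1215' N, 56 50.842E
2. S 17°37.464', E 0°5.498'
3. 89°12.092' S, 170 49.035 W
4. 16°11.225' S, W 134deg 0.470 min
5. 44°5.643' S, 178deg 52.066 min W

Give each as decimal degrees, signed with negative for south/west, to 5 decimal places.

1. 48.25203, 56.84737
2. -17.62440, 0.09163
3. -89.20153, -170.81725
4. -16.18708, -134.00783
5. -44.09405, -178.86777

Point 1:
  φ: 48 + 15.1215/60 = 48.252025
  N → positive
  λ: 50.842′ = 0.847367°; total 56.847367
  E ⇒ keep positive
Point 2:
  Lat: 17 + 37.464/60 = 17.624400
  S → negative
  Longitude: 0 + 5.498/60 = 0.091633
  E ⇒ keep positive
Point 3:
  Lat: 12.092′ = 0.201533°; total 89.201533
  S → negative
  Lon: 49.035′ = 0.817250°; total 170.817250
  hemisphere W, so the sign is −
Point 4:
  φ: 11.225′ = 0.187083°; total 16.187083
  S ⇒ negate
  Longitude: 134 + 0.47/60 = 134.007833
  W ⇒ negate
Point 5:
  Latitude: 5.643′ = 0.094050°; total 44.094050
  hemisphere S, so the sign is −
  Lon: 178 + 52.066/60 = 178.867767
  hemisphere W, so the sign is −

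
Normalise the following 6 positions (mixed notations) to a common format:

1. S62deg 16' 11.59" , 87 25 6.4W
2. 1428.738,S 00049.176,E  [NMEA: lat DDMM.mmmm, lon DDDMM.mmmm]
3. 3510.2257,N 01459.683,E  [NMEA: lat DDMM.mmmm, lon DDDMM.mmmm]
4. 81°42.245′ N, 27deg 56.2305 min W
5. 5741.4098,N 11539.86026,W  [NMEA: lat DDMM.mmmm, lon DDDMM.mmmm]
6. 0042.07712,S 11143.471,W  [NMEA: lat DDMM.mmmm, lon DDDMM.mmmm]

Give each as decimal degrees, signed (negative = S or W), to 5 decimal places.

1. -62.26989, -87.41844
2. -14.47897, 0.81960
3. 35.17043, 14.99472
4. 81.70408, -27.93718
5. 57.69016, -115.66434
6. -0.70129, -111.72452

Point 1:
  φ: 62 + 16/60 + 11.59/3600 = 62.269886
  hemisphere S, so the sign is −
  λ: 87° + 25/60 + 6.4/3600 = 87 + 0.416667 + 0.001778 = 87.418444
  W ⇒ negate
Point 2:
  φ: split at 2 digits → 14° and 28.738′; 14 + 28.738/60 = 14.478967
  S → negative
  λ: degrees = first 3 digits = 0, minutes = 49.176; 0 + 49.176/60 = 0.819600
  E ⇒ keep positive
Point 3:
  Latitude: split at 2 digits → 35° and 10.2257′; 35 + 10.2257/60 = 35.170428
  N → positive
  λ: split at 3 digits → 014° and 59.683′; 14 + 59.683/60 = 14.994717
  E → positive
Point 4:
  Latitude: 81 + 42.245/60 = 81.704083
  N → positive
  λ: 27 + 56.2305/60 = 27.937175
  W → negative
Point 5:
  Lat: degrees = first 2 digits = 57, minutes = 41.4098; 57 + 41.4098/60 = 57.690163
  N ⇒ keep positive
  Longitude: split at 3 digits → 115° and 39.86026′; 115 + 39.86026/60 = 115.664338
  W ⇒ negate
Point 6:
  Lat: degrees = first 2 digits = 0, minutes = 42.07712; 0 + 42.07712/60 = 0.701285
  S ⇒ negate
  Lon: degrees = first 3 digits = 111, minutes = 43.471; 111 + 43.471/60 = 111.724517
  hemisphere W, so the sign is −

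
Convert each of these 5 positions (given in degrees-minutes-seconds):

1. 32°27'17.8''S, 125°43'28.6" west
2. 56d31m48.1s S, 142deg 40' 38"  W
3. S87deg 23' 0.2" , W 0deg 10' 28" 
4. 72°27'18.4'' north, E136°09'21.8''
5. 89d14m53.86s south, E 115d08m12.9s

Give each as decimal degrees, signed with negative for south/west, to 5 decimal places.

1. -32.45494, -125.72461
2. -56.53003, -142.67722
3. -87.38339, -0.17444
4. 72.45511, 136.15606
5. -89.24829, 115.13692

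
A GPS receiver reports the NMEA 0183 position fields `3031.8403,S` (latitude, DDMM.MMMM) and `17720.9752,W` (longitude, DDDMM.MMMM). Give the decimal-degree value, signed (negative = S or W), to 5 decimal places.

-30.53067, -177.34959

φ: degrees = first 2 digits = 30, minutes = 31.8403; 30 + 31.8403/60 = 30.530672
S → negative
Longitude: degrees = first 3 digits = 177, minutes = 20.9752; 177 + 20.9752/60 = 177.349587
W → negative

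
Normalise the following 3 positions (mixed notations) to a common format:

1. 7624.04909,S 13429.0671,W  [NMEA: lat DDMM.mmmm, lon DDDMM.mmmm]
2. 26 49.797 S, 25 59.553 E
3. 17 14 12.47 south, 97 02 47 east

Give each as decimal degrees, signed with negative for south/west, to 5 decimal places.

Point 1:
  φ: split at 2 digits → 76° and 24.04909′; 76 + 24.04909/60 = 76.400818
  hemisphere S, so the sign is −
  λ: degrees = first 3 digits = 134, minutes = 29.0671; 134 + 29.0671/60 = 134.484452
  W → negative
Point 2:
  Lat: 26 + 49.797/60 = 26.829950
  S ⇒ negate
  Lon: 25 + 59.553/60 = 25.992550
  E ⇒ keep positive
Point 3:
  φ: 17° + 14/60 + 12.47/3600 = 17 + 0.233333 + 0.003464 = 17.236797
  S ⇒ negate
  Lon: 2′ + 47″ = 2.78333′; 97 + 2.78333/60 = 97.046389
  E → positive

1. -76.40082, -134.48445
2. -26.82995, 25.99255
3. -17.23680, 97.04639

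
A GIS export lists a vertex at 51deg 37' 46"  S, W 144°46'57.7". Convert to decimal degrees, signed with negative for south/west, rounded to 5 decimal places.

-51.62944, -144.78269

φ: 51° + 37/60 + 46/3600 = 51 + 0.616667 + 0.012778 = 51.629444
S → negative
Longitude: 46′ + 57.7″ = 46.96167′; 144 + 46.96167/60 = 144.782694
hemisphere W, so the sign is −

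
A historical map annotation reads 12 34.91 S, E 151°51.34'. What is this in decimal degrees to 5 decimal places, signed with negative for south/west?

Lat: 34.91′ = 0.581833°; total 12.581833
hemisphere S, so the sign is −
λ: 151 + 51.34/60 = 151.855667
E → positive

-12.58183, 151.85567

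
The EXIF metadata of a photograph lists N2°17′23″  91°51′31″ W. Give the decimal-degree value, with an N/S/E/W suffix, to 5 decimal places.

φ: 17′ + 23″ = 17.38333′; 2 + 17.38333/60 = 2.289722
Lon: 51′ + 31″ = 51.51667′; 91 + 51.51667/60 = 91.858611

2.28972° N, 91.85861° W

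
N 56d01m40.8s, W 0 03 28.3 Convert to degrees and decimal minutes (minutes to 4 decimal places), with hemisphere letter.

56° 1.6800′ N, 0° 3.4717′ W

φ: seconds/60 = 0.68000; minutes = 1 + 0.68000 = 1.680000
λ: seconds/60 = 0.47167; minutes = 3 + 0.47167 = 3.471667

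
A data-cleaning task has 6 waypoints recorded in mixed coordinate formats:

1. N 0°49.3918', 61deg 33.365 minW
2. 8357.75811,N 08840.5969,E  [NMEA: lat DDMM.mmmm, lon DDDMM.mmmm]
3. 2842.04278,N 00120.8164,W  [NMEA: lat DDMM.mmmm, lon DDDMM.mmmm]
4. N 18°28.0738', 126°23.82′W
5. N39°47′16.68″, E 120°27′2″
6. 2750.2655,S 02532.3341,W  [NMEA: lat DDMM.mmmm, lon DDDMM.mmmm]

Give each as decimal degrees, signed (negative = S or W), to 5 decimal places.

1. 0.82320, -61.55608
2. 83.96264, 88.67662
3. 28.70071, -1.34694
4. 18.46790, -126.39700
5. 39.78797, 120.45056
6. -27.83776, -25.53890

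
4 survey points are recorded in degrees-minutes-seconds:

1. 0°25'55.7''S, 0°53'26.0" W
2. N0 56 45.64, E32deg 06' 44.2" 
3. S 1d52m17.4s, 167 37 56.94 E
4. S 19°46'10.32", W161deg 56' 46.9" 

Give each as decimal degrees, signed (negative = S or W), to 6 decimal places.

Point 1:
  φ: 0 + 25/60 + 55.7/3600 = 0.4321389
  S ⇒ negate
  Longitude: 0° + 53/60 + 26/3600 = 0 + 0.883333 + 0.007222 = 0.8905556
  hemisphere W, so the sign is −
Point 2:
  Lat: 0 + 56/60 + 45.64/3600 = 0.9460111
  N → positive
  Lon: 32° + 6/60 + 44.2/3600 = 32 + 0.100000 + 0.012278 = 32.1122778
  E → positive
Point 3:
  φ: 52′ + 17.4″ = 52.29000′; 1 + 52.29000/60 = 1.8715000
  S ⇒ negate
  λ: 167° + 37/60 + 56.94/3600 = 167 + 0.616667 + 0.015817 = 167.6324833
  E ⇒ keep positive
Point 4:
  Latitude: 46′ + 10.32″ = 46.17200′; 19 + 46.17200/60 = 19.7695333
  S → negative
  Lon: 56′ + 46.9″ = 56.78167′; 161 + 56.78167/60 = 161.9463611
  W ⇒ negate

1. -0.432139, -0.890556
2. 0.946011, 32.112278
3. -1.871500, 167.632483
4. -19.769533, -161.946361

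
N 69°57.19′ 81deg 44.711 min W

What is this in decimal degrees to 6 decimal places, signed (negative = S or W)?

69.953167, -81.745183

Latitude: 69 + 57.19/60 = 69.9531667
N ⇒ keep positive
Longitude: 81 + 44.711/60 = 81.7451833
W → negative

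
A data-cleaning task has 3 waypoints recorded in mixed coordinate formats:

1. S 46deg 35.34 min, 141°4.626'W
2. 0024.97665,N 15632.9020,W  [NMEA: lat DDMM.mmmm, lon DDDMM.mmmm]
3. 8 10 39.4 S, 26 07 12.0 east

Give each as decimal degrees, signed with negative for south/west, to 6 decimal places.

1. -46.589000, -141.077100
2. 0.416278, -156.548367
3. -8.177611, 26.120000

Point 1:
  φ: 35.34′ = 0.589000°; total 46.5890000
  hemisphere S, so the sign is −
  λ: 4.626′ = 0.077100°; total 141.0771000
  W ⇒ negate
Point 2:
  Lat: split at 2 digits → 00° and 24.97665′; 0 + 24.97665/60 = 0.4162775
  N → positive
  Longitude: split at 3 digits → 156° and 32.902′; 156 + 32.902/60 = 156.5483667
  W → negative
Point 3:
  Latitude: 10′ + 39.4″ = 10.65667′; 8 + 10.65667/60 = 8.1776111
  S → negative
  λ: 7′ + 12″ = 7.20000′; 26 + 7.20000/60 = 26.1200000
  E → positive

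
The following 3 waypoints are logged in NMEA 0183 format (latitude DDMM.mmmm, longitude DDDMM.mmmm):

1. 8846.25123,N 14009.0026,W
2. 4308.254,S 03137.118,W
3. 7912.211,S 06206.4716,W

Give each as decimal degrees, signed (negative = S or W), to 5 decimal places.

Point 1:
  Lat: degrees = first 2 digits = 88, minutes = 46.25123; 88 + 46.25123/60 = 88.770854
  N → positive
  Lon: degrees = first 3 digits = 140, minutes = 9.0026; 140 + 9.0026/60 = 140.150043
  hemisphere W, so the sign is −
Point 2:
  Latitude: split at 2 digits → 43° and 8.254′; 43 + 8.254/60 = 43.137567
  S → negative
  Longitude: split at 3 digits → 031° and 37.118′; 31 + 37.118/60 = 31.618633
  hemisphere W, so the sign is −
Point 3:
  φ: degrees = first 2 digits = 79, minutes = 12.211; 79 + 12.211/60 = 79.203517
  S ⇒ negate
  λ: degrees = first 3 digits = 62, minutes = 6.4716; 62 + 6.4716/60 = 62.107860
  W ⇒ negate

1. 88.77085, -140.15004
2. -43.13757, -31.61863
3. -79.20352, -62.10786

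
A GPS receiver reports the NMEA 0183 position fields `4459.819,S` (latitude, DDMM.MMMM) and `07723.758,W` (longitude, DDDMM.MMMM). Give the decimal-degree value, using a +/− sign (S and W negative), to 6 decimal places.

φ: degrees = first 2 digits = 44, minutes = 59.819; 44 + 59.819/60 = 44.9969833
S → negative
Longitude: split at 3 digits → 077° and 23.758′; 77 + 23.758/60 = 77.3959667
hemisphere W, so the sign is −

-44.996983, -77.395967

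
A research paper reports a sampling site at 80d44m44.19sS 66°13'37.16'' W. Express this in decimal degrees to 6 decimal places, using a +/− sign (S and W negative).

-80.745608, -66.226989

Latitude: 80 + 44/60 + 44.19/3600 = 80.7456083
S → negative
Longitude: 66° + 13/60 + 37.16/3600 = 66 + 0.216667 + 0.010322 = 66.2269889
W → negative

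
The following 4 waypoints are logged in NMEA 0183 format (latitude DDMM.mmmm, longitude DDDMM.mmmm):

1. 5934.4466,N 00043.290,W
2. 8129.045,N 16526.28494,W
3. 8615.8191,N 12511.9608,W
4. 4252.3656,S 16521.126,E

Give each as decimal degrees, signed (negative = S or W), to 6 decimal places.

1. 59.574110, -0.721500
2. 81.484083, -165.438082
3. 86.263652, -125.199347
4. -42.872760, 165.352100

Point 1:
  φ: degrees = first 2 digits = 59, minutes = 34.4466; 59 + 34.4466/60 = 59.5741100
  N → positive
  Longitude: degrees = first 3 digits = 0, minutes = 43.29; 0 + 43.29/60 = 0.7215000
  W ⇒ negate
Point 2:
  φ: split at 2 digits → 81° and 29.045′; 81 + 29.045/60 = 81.4840833
  N ⇒ keep positive
  Longitude: split at 3 digits → 165° and 26.28494′; 165 + 26.28494/60 = 165.4380823
  W ⇒ negate
Point 3:
  Lat: degrees = first 2 digits = 86, minutes = 15.8191; 86 + 15.8191/60 = 86.2636517
  N ⇒ keep positive
  Longitude: degrees = first 3 digits = 125, minutes = 11.9608; 125 + 11.9608/60 = 125.1993467
  W ⇒ negate
Point 4:
  Latitude: split at 2 digits → 42° and 52.3656′; 42 + 52.3656/60 = 42.8727600
  hemisphere S, so the sign is −
  λ: split at 3 digits → 165° and 21.126′; 165 + 21.126/60 = 165.3521000
  E → positive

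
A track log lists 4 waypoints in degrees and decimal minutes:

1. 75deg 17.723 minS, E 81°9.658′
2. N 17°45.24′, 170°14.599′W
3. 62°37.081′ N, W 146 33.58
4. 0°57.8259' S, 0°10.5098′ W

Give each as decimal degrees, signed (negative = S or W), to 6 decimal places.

1. -75.295383, 81.160967
2. 17.754000, -170.243317
3. 62.618017, -146.559667
4. -0.963765, -0.175163

Point 1:
  Latitude: 17.723′ = 0.295383°; total 75.2953833
  hemisphere S, so the sign is −
  λ: 9.658′ = 0.160967°; total 81.1609667
  E → positive
Point 2:
  Lat: 45.24′ = 0.754000°; total 17.7540000
  N → positive
  Lon: 14.599′ = 0.243317°; total 170.2433167
  hemisphere W, so the sign is −
Point 3:
  φ: 62 + 37.081/60 = 62.6180167
  N ⇒ keep positive
  Longitude: 146 + 33.58/60 = 146.5596667
  W → negative
Point 4:
  Lat: 57.8259′ = 0.963765°; total 0.9637650
  S → negative
  Lon: 0 + 10.5098/60 = 0.1751633
  W → negative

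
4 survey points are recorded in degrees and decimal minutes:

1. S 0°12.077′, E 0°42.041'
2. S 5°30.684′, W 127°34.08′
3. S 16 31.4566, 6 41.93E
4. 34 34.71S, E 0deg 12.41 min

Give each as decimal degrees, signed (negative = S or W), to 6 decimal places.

1. -0.201283, 0.700683
2. -5.511400, -127.568000
3. -16.524277, 6.698833
4. -34.578500, 0.206833

Point 1:
  Latitude: 12.077′ = 0.201283°; total 0.2012833
  S → negative
  Lon: 42.041′ = 0.700683°; total 0.7006833
  E → positive
Point 2:
  Latitude: 30.684′ = 0.511400°; total 5.5114000
  S ⇒ negate
  λ: 34.08′ = 0.568000°; total 127.5680000
  W ⇒ negate
Point 3:
  φ: 16 + 31.4566/60 = 16.5242767
  S → negative
  Lon: 41.93′ = 0.698833°; total 6.6988333
  E ⇒ keep positive
Point 4:
  Latitude: 34 + 34.71/60 = 34.5785000
  hemisphere S, so the sign is −
  λ: 12.41′ = 0.206833°; total 0.2068333
  E ⇒ keep positive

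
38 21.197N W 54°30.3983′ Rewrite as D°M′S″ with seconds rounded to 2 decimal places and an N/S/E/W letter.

38°21′11.82″ N, 54°30′23.90″ W

φ: 21.19700′ → 21′ and 0.19700 × 60 = 11.8200″
λ: 30.39830′ → 30′ and 0.39830 × 60 = 23.8980″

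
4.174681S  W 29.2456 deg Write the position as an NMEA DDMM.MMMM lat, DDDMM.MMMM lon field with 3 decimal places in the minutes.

φ: 4° + 0.174681 × 60 = 4° 10.48086′
Lon: fractional part 0.245600 → 14.73600 minutes

0410.481,S / 02914.736,W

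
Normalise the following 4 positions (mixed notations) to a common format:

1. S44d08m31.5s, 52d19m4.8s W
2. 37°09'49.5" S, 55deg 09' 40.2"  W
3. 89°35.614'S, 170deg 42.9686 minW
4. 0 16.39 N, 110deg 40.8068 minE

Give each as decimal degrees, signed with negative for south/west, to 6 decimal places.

1. -44.142083, -52.318000
2. -37.163750, -55.161167
3. -89.593567, -170.716143
4. 0.273167, 110.680113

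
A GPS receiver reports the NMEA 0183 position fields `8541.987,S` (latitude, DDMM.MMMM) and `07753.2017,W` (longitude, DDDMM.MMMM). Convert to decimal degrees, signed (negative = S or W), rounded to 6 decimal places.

-85.699783, -77.886695

φ: split at 2 digits → 85° and 41.987′; 85 + 41.987/60 = 85.6997833
hemisphere S, so the sign is −
λ: split at 3 digits → 077° and 53.2017′; 77 + 53.2017/60 = 77.8866950
hemisphere W, so the sign is −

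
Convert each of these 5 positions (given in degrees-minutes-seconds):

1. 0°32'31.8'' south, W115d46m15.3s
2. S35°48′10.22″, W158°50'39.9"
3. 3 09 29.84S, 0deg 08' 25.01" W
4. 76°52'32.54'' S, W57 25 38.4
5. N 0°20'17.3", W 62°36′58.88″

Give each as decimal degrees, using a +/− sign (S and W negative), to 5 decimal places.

1. -0.54217, -115.77092
2. -35.80284, -158.84442
3. -3.15829, -0.14028
4. -76.87571, -57.42733
5. 0.33814, -62.61636

Point 1:
  Lat: 0 + 32/60 + 31.8/3600 = 0.542167
  hemisphere S, so the sign is −
  λ: 115 + 46/60 + 15.3/3600 = 115.770917
  W → negative
Point 2:
  Lat: 35° + 48/60 + 10.22/3600 = 35 + 0.800000 + 0.002839 = 35.802839
  S → negative
  Longitude: 50′ + 39.9″ = 50.66500′; 158 + 50.66500/60 = 158.844417
  W ⇒ negate
Point 3:
  φ: 3 + 9/60 + 29.84/3600 = 3.158289
  S ⇒ negate
  Lon: 8′ + 25.01″ = 8.41683′; 0 + 8.41683/60 = 0.140281
  hemisphere W, so the sign is −
Point 4:
  Latitude: 76 + 52/60 + 32.54/3600 = 76.875706
  S ⇒ negate
  Longitude: 57° + 25/60 + 38.4/3600 = 57 + 0.416667 + 0.010667 = 57.427333
  W → negative
Point 5:
  Latitude: 0 + 20/60 + 17.3/3600 = 0.338139
  N → positive
  λ: 36′ + 58.88″ = 36.98133′; 62 + 36.98133/60 = 62.616356
  W → negative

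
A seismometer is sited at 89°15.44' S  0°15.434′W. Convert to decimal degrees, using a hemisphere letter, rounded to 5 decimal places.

Latitude: 15.44′ = 0.257333°; total 89.257333
λ: 0 + 15.434/60 = 0.257233

89.25733° S, 0.25723° W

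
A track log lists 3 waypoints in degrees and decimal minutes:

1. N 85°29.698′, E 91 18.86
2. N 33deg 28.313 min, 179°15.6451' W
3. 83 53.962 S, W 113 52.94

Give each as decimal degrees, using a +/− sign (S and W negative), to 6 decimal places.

1. 85.494967, 91.314333
2. 33.471883, -179.260752
3. -83.899367, -113.882333

Point 1:
  Latitude: 85 + 29.698/60 = 85.4949667
  N ⇒ keep positive
  Lon: 18.86′ = 0.314333°; total 91.3143333
  E → positive
Point 2:
  Latitude: 28.313′ = 0.471883°; total 33.4718833
  N ⇒ keep positive
  λ: 15.6451′ = 0.260752°; total 179.2607517
  W ⇒ negate
Point 3:
  Lat: 53.962′ = 0.899367°; total 83.8993667
  hemisphere S, so the sign is −
  Longitude: 52.94′ = 0.882333°; total 113.8823333
  hemisphere W, so the sign is −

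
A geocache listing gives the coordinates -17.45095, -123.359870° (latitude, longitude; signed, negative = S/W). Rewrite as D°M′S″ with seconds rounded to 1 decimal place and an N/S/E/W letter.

17°27′3.4″ S, 123°21′35.5″ W

Latitude is negative → S; |value| = 17.450950
Latitude: whole degrees 17; 27.05700′ → 27′ and 3.420″
Longitude is negative → W; |value| = 123.359870
Lon: whole degrees 123; 21.59220′ → 21′ and 35.532″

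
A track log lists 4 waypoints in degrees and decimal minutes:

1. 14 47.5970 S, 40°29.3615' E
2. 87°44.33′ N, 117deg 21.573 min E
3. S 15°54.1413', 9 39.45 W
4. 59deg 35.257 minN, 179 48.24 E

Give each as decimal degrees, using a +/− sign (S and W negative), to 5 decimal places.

Point 1:
  Latitude: 47.597′ = 0.793283°; total 14.793283
  hemisphere S, so the sign is −
  λ: 29.3615′ = 0.489358°; total 40.489358
  E → positive
Point 2:
  Latitude: 87 + 44.33/60 = 87.738833
  N ⇒ keep positive
  Longitude: 21.573′ = 0.359550°; total 117.359550
  E ⇒ keep positive
Point 3:
  φ: 15 + 54.1413/60 = 15.902355
  S ⇒ negate
  λ: 39.45′ = 0.657500°; total 9.657500
  W → negative
Point 4:
  Latitude: 59 + 35.257/60 = 59.587617
  N ⇒ keep positive
  λ: 179 + 48.24/60 = 179.804000
  E ⇒ keep positive

1. -14.79328, 40.48936
2. 87.73883, 117.35955
3. -15.90236, -9.65750
4. 59.58762, 179.80400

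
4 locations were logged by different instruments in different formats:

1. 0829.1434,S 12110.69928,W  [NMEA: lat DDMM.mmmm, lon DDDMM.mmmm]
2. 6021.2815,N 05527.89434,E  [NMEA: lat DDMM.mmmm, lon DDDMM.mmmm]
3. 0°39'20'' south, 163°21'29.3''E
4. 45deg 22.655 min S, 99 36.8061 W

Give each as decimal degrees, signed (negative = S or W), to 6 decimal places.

Point 1:
  φ: split at 2 digits → 08° and 29.1434′; 8 + 29.1434/60 = 8.4857233
  hemisphere S, so the sign is −
  Lon: split at 3 digits → 121° and 10.69928′; 121 + 10.69928/60 = 121.1783213
  W ⇒ negate
Point 2:
  Latitude: split at 2 digits → 60° and 21.2815′; 60 + 21.2815/60 = 60.3546917
  N ⇒ keep positive
  Lon: split at 3 digits → 055° and 27.89434′; 55 + 27.89434/60 = 55.4649057
  E ⇒ keep positive
Point 3:
  φ: 39′ + 20″ = 39.33333′; 0 + 39.33333/60 = 0.6555556
  S → negative
  Longitude: 21′ + 29.3″ = 21.48833′; 163 + 21.48833/60 = 163.3581389
  E → positive
Point 4:
  Lat: 22.655′ = 0.377583°; total 45.3775833
  S → negative
  Lon: 99 + 36.8061/60 = 99.6134350
  hemisphere W, so the sign is −

1. -8.485723, -121.178321
2. 60.354692, 55.464906
3. -0.655556, 163.358139
4. -45.377583, -99.613435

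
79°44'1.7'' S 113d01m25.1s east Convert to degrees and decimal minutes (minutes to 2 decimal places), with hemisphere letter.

79° 44.03′ S, 113° 1.42′ E

φ: seconds/60 = 0.02833; minutes = 44 + 0.02833 = 44.0283
Lon: 1 + 25.1/60 = 1.4183′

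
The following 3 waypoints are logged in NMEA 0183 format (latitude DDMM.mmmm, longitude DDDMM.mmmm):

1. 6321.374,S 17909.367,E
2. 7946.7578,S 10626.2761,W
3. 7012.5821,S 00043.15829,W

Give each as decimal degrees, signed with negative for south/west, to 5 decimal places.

1. -63.35623, 179.15612
2. -79.77930, -106.43794
3. -70.20970, -0.71930

Point 1:
  φ: split at 2 digits → 63° and 21.374′; 63 + 21.374/60 = 63.356233
  hemisphere S, so the sign is −
  Longitude: split at 3 digits → 179° and 9.367′; 179 + 9.367/60 = 179.156117
  E → positive
Point 2:
  Lat: split at 2 digits → 79° and 46.7578′; 79 + 46.7578/60 = 79.779297
  S ⇒ negate
  λ: split at 3 digits → 106° and 26.2761′; 106 + 26.2761/60 = 106.437935
  W → negative
Point 3:
  φ: split at 2 digits → 70° and 12.5821′; 70 + 12.5821/60 = 70.209702
  S → negative
  Lon: degrees = first 3 digits = 0, minutes = 43.15829; 0 + 43.15829/60 = 0.719305
  hemisphere W, so the sign is −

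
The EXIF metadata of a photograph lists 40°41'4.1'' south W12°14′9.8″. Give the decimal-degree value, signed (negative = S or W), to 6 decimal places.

-40.684472, -12.236056

Lat: 40° + 41/60 + 4.1/3600 = 40 + 0.683333 + 0.001139 = 40.6844722
S ⇒ negate
Lon: 12° + 14/60 + 9.8/3600 = 12 + 0.233333 + 0.002722 = 12.2360556
hemisphere W, so the sign is −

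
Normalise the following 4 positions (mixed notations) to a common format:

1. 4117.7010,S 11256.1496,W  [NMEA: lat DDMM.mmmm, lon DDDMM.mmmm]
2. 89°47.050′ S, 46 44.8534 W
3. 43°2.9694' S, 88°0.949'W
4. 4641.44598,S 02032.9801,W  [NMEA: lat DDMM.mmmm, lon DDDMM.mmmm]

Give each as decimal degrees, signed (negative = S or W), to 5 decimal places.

Point 1:
  Latitude: degrees = first 2 digits = 41, minutes = 17.701; 41 + 17.701/60 = 41.295017
  S ⇒ negate
  Longitude: split at 3 digits → 112° and 56.1496′; 112 + 56.1496/60 = 112.935827
  W ⇒ negate
Point 2:
  φ: 47.05′ = 0.784167°; total 89.784167
  S → negative
  Lon: 46 + 44.8534/60 = 46.747557
  W → negative
Point 3:
  Latitude: 2.9694′ = 0.049490°; total 43.049490
  S → negative
  Longitude: 88 + 0.949/60 = 88.015817
  hemisphere W, so the sign is −
Point 4:
  φ: split at 2 digits → 46° and 41.44598′; 46 + 41.44598/60 = 46.690766
  S ⇒ negate
  Longitude: split at 3 digits → 020° and 32.9801′; 20 + 32.9801/60 = 20.549668
  hemisphere W, so the sign is −

1. -41.29502, -112.93583
2. -89.78417, -46.74756
3. -43.04949, -88.01582
4. -46.69077, -20.54967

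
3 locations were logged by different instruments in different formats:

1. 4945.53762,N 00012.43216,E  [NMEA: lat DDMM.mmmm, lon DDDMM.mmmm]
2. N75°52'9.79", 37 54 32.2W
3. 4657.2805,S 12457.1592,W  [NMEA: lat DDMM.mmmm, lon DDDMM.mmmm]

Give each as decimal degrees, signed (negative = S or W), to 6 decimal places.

1. 49.758960, 0.207203
2. 75.869386, -37.908944
3. -46.954675, -124.952653

Point 1:
  Latitude: degrees = first 2 digits = 49, minutes = 45.53762; 49 + 45.53762/60 = 49.7589603
  N → positive
  Longitude: degrees = first 3 digits = 0, minutes = 12.43216; 0 + 12.43216/60 = 0.2072027
  E → positive
Point 2:
  Latitude: 52′ + 9.79″ = 52.16317′; 75 + 52.16317/60 = 75.8693861
  N ⇒ keep positive
  λ: 54′ + 32.2″ = 54.53667′; 37 + 54.53667/60 = 37.9089444
  W ⇒ negate
Point 3:
  φ: split at 2 digits → 46° and 57.2805′; 46 + 57.2805/60 = 46.9546750
  S → negative
  Longitude: degrees = first 3 digits = 124, minutes = 57.1592; 124 + 57.1592/60 = 124.9526533
  W ⇒ negate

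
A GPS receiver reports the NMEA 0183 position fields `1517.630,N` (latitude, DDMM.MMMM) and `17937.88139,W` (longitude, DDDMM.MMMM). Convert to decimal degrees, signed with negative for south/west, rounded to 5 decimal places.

φ: degrees = first 2 digits = 15, minutes = 17.63; 15 + 17.63/60 = 15.293833
N ⇒ keep positive
Longitude: split at 3 digits → 179° and 37.88139′; 179 + 37.88139/60 = 179.631357
hemisphere W, so the sign is −

15.29383, -179.63136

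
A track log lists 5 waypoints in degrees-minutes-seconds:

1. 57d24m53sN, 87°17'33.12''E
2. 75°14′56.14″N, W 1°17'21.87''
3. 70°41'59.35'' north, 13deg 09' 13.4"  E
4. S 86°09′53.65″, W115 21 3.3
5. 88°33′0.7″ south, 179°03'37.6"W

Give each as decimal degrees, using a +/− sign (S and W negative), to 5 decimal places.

Point 1:
  φ: 24′ + 53″ = 24.88333′; 57 + 24.88333/60 = 57.414722
  N ⇒ keep positive
  Longitude: 87 + 17/60 + 33.12/3600 = 87.292533
  E → positive
Point 2:
  Latitude: 75 + 14/60 + 56.14/3600 = 75.248928
  N → positive
  Lon: 17′ + 21.87″ = 17.36450′; 1 + 17.36450/60 = 1.289408
  hemisphere W, so the sign is −
Point 3:
  Latitude: 70° + 41/60 + 59.35/3600 = 70 + 0.683333 + 0.016486 = 70.699819
  N ⇒ keep positive
  Lon: 13° + 9/60 + 13.4/3600 = 13 + 0.150000 + 0.003722 = 13.153722
  E ⇒ keep positive
Point 4:
  Latitude: 9′ + 53.65″ = 9.89417′; 86 + 9.89417/60 = 86.164903
  S → negative
  λ: 21′ + 3.3″ = 21.05500′; 115 + 21.05500/60 = 115.350917
  W ⇒ negate
Point 5:
  Latitude: 88° + 33/60 + 0.7/3600 = 88 + 0.550000 + 0.000194 = 88.550194
  hemisphere S, so the sign is −
  λ: 179° + 3/60 + 37.6/3600 = 179 + 0.050000 + 0.010444 = 179.060444
  hemisphere W, so the sign is −

1. 57.41472, 87.29253
2. 75.24893, -1.28941
3. 70.69982, 13.15372
4. -86.16490, -115.35092
5. -88.55019, -179.06044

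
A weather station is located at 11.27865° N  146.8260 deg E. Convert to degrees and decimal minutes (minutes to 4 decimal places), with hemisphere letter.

11° 16.7190′ N, 146° 49.5600′ E

Lat: 11° + 0.278650 × 60 = 11° 16.719000′
λ: 146° + 0.826000 × 60 = 146° 49.560000′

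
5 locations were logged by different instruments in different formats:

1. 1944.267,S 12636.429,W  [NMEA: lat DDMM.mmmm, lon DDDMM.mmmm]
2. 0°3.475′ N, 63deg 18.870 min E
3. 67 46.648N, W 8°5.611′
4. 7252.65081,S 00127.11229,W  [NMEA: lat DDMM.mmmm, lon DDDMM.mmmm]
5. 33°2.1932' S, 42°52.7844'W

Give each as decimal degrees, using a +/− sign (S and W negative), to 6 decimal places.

1. -19.737783, -126.607150
2. 0.057917, 63.314500
3. 67.777467, -8.093517
4. -72.877514, -1.451872
5. -33.036553, -42.879740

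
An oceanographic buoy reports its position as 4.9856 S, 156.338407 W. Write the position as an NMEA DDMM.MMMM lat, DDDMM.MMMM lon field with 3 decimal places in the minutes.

Latitude: 4° + 0.985600 × 60 = 4° 59.13600′
Lon: minutes = (156.338407 − 156) × 60 = 20.30442

0459.136,S / 15620.304,W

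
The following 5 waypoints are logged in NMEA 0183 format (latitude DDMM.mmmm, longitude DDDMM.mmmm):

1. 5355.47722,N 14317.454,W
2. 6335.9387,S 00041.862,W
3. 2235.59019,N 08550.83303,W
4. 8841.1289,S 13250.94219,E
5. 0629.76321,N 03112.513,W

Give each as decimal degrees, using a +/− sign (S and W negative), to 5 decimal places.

Point 1:
  Lat: degrees = first 2 digits = 53, minutes = 55.47722; 53 + 55.47722/60 = 53.924620
  N → positive
  λ: split at 3 digits → 143° and 17.454′; 143 + 17.454/60 = 143.290900
  W → negative
Point 2:
  Latitude: degrees = first 2 digits = 63, minutes = 35.9387; 63 + 35.9387/60 = 63.598978
  S → negative
  Longitude: degrees = first 3 digits = 0, minutes = 41.862; 0 + 41.862/60 = 0.697700
  W ⇒ negate
Point 3:
  Lat: split at 2 digits → 22° and 35.59019′; 22 + 35.59019/60 = 22.593170
  N → positive
  Lon: split at 3 digits → 085° and 50.83303′; 85 + 50.83303/60 = 85.847217
  W ⇒ negate
Point 4:
  Lat: degrees = first 2 digits = 88, minutes = 41.1289; 88 + 41.1289/60 = 88.685482
  S → negative
  Lon: split at 3 digits → 132° and 50.94219′; 132 + 50.94219/60 = 132.849037
  E ⇒ keep positive
Point 5:
  φ: split at 2 digits → 06° and 29.76321′; 6 + 29.76321/60 = 6.496054
  N → positive
  λ: degrees = first 3 digits = 31, minutes = 12.513; 31 + 12.513/60 = 31.208550
  W → negative

1. 53.92462, -143.29090
2. -63.59898, -0.69770
3. 22.59317, -85.84722
4. -88.68548, 132.84904
5. 6.49605, -31.20855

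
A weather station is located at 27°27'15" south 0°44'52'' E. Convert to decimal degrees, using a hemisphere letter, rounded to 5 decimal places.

Lat: 27′ + 15″ = 27.25000′; 27 + 27.25000/60 = 27.454167
λ: 44′ + 52″ = 44.86667′; 0 + 44.86667/60 = 0.747778

27.45417° S, 0.74778° E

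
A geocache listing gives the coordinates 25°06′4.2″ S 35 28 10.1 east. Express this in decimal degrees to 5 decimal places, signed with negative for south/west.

-25.10117, 35.46947

φ: 25° + 6/60 + 4.2/3600 = 25 + 0.100000 + 0.001167 = 25.101167
hemisphere S, so the sign is −
λ: 35 + 28/60 + 10.1/3600 = 35.469472
E ⇒ keep positive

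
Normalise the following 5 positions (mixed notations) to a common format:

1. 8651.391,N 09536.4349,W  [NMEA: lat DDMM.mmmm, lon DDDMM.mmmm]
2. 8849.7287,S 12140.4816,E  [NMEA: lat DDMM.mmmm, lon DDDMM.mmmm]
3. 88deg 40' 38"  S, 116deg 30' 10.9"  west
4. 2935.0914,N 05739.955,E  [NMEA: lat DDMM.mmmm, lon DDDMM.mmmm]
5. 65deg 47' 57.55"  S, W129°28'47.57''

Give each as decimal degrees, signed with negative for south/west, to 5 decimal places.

1. 86.85652, -95.60725
2. -88.82881, 121.67469
3. -88.67722, -116.50303
4. 29.58486, 57.66592
5. -65.79932, -129.47988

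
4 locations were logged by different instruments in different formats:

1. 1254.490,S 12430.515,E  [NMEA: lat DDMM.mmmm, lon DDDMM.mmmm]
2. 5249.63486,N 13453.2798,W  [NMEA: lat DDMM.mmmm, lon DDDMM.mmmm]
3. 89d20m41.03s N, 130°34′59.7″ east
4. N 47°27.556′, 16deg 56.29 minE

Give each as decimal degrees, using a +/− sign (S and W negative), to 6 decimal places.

Point 1:
  Latitude: degrees = first 2 digits = 12, minutes = 54.49; 12 + 54.49/60 = 12.9081667
  hemisphere S, so the sign is −
  λ: split at 3 digits → 124° and 30.515′; 124 + 30.515/60 = 124.5085833
  E ⇒ keep positive
Point 2:
  Lat: split at 2 digits → 52° and 49.63486′; 52 + 49.63486/60 = 52.8272477
  N ⇒ keep positive
  λ: split at 3 digits → 134° and 53.2798′; 134 + 53.2798/60 = 134.8879967
  W → negative
Point 3:
  Lat: 89° + 20/60 + 41.03/3600 = 89 + 0.333333 + 0.011397 = 89.3447306
  N → positive
  λ: 130 + 34/60 + 59.7/3600 = 130.5832500
  E ⇒ keep positive
Point 4:
  Lat: 27.556′ = 0.459267°; total 47.4592667
  N → positive
  Lon: 16 + 56.29/60 = 16.9381667
  E ⇒ keep positive

1. -12.908167, 124.508583
2. 52.827248, -134.887997
3. 89.344731, 130.583250
4. 47.459267, 16.938167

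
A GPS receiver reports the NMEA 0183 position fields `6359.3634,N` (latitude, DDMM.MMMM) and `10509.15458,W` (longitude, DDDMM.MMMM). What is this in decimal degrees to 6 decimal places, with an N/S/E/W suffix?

Lat: degrees = first 2 digits = 63, minutes = 59.3634; 63 + 59.3634/60 = 63.9893900
Longitude: degrees = first 3 digits = 105, minutes = 9.15458; 105 + 9.15458/60 = 105.1525763

63.989390° N, 105.152576° W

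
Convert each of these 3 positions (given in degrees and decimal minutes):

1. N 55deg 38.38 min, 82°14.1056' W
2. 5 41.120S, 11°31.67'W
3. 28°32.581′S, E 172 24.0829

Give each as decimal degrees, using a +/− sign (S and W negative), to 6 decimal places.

Point 1:
  φ: 55 + 38.38/60 = 55.6396667
  N ⇒ keep positive
  Lon: 82 + 14.1056/60 = 82.2350933
  hemisphere W, so the sign is −
Point 2:
  Lat: 5 + 41.12/60 = 5.6853333
  S → negative
  Longitude: 11 + 31.67/60 = 11.5278333
  hemisphere W, so the sign is −
Point 3:
  φ: 28 + 32.581/60 = 28.5430167
  S ⇒ negate
  λ: 172 + 24.0829/60 = 172.4013817
  E ⇒ keep positive

1. 55.639667, -82.235093
2. -5.685333, -11.527833
3. -28.543017, 172.401382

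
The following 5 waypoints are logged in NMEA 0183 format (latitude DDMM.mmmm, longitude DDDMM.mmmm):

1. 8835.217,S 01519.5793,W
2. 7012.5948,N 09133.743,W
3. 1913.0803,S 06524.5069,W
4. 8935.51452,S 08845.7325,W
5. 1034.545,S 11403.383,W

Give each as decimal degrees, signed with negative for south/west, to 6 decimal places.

1. -88.586950, -15.326322
2. 70.209913, -91.562383
3. -19.218005, -65.408448
4. -89.591909, -88.762208
5. -10.575750, -114.056383

Point 1:
  Lat: split at 2 digits → 88° and 35.217′; 88 + 35.217/60 = 88.5869500
  S → negative
  Lon: degrees = first 3 digits = 15, minutes = 19.5793; 15 + 19.5793/60 = 15.3263217
  W ⇒ negate
Point 2:
  Lat: split at 2 digits → 70° and 12.5948′; 70 + 12.5948/60 = 70.2099133
  N → positive
  λ: split at 3 digits → 091° and 33.743′; 91 + 33.743/60 = 91.5623833
  W ⇒ negate
Point 3:
  φ: degrees = first 2 digits = 19, minutes = 13.0803; 19 + 13.0803/60 = 19.2180050
  S → negative
  Lon: degrees = first 3 digits = 65, minutes = 24.5069; 65 + 24.5069/60 = 65.4084483
  W → negative
Point 4:
  Lat: split at 2 digits → 89° and 35.51452′; 89 + 35.51452/60 = 89.5919087
  hemisphere S, so the sign is −
  λ: degrees = first 3 digits = 88, minutes = 45.7325; 88 + 45.7325/60 = 88.7622083
  W → negative
Point 5:
  Lat: degrees = first 2 digits = 10, minutes = 34.545; 10 + 34.545/60 = 10.5757500
  S ⇒ negate
  λ: split at 3 digits → 114° and 3.383′; 114 + 3.383/60 = 114.0563833
  W ⇒ negate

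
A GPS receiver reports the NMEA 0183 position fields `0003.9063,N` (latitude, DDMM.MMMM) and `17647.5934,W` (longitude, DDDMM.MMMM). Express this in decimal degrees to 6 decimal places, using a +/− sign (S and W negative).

φ: split at 2 digits → 00° and 3.9063′; 0 + 3.9063/60 = 0.0651050
N ⇒ keep positive
Longitude: degrees = first 3 digits = 176, minutes = 47.5934; 176 + 47.5934/60 = 176.7932233
W → negative

0.065105, -176.793223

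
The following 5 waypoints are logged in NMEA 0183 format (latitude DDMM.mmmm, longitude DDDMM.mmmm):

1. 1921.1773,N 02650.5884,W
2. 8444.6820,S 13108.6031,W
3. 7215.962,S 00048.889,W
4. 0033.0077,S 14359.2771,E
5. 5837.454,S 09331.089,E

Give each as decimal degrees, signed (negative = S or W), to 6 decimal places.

1. 19.352955, -26.843140
2. -84.744700, -131.143385
3. -72.266033, -0.814817
4. -0.550128, 143.987952
5. -58.624233, 93.518150

Point 1:
  φ: split at 2 digits → 19° and 21.1773′; 19 + 21.1773/60 = 19.3529550
  N ⇒ keep positive
  λ: degrees = first 3 digits = 26, minutes = 50.5884; 26 + 50.5884/60 = 26.8431400
  W ⇒ negate
Point 2:
  Latitude: split at 2 digits → 84° and 44.682′; 84 + 44.682/60 = 84.7447000
  S ⇒ negate
  Lon: split at 3 digits → 131° and 8.6031′; 131 + 8.6031/60 = 131.1433850
  hemisphere W, so the sign is −
Point 3:
  Latitude: split at 2 digits → 72° and 15.962′; 72 + 15.962/60 = 72.2660333
  hemisphere S, so the sign is −
  λ: degrees = first 3 digits = 0, minutes = 48.889; 0 + 48.889/60 = 0.8148167
  W → negative
Point 4:
  φ: degrees = first 2 digits = 0, minutes = 33.0077; 0 + 33.0077/60 = 0.5501283
  S ⇒ negate
  Lon: degrees = first 3 digits = 143, minutes = 59.2771; 143 + 59.2771/60 = 143.9879517
  E ⇒ keep positive
Point 5:
  Latitude: degrees = first 2 digits = 58, minutes = 37.454; 58 + 37.454/60 = 58.6242333
  S ⇒ negate
  Longitude: split at 3 digits → 093° and 31.089′; 93 + 31.089/60 = 93.5181500
  E ⇒ keep positive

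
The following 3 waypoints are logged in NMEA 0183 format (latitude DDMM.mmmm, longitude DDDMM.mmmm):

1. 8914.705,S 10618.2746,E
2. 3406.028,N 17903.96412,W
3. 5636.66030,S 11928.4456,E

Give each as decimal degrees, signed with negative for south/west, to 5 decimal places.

Point 1:
  Lat: degrees = first 2 digits = 89, minutes = 14.705; 89 + 14.705/60 = 89.245083
  S → negative
  λ: split at 3 digits → 106° and 18.2746′; 106 + 18.2746/60 = 106.304577
  E ⇒ keep positive
Point 2:
  φ: degrees = first 2 digits = 34, minutes = 6.028; 34 + 6.028/60 = 34.100467
  N → positive
  Lon: degrees = first 3 digits = 179, minutes = 3.96412; 179 + 3.96412/60 = 179.066069
  W → negative
Point 3:
  Latitude: degrees = first 2 digits = 56, minutes = 36.6603; 56 + 36.6603/60 = 56.611005
  S → negative
  Longitude: degrees = first 3 digits = 119, minutes = 28.4456; 119 + 28.4456/60 = 119.474093
  E ⇒ keep positive

1. -89.24508, 106.30458
2. 34.10047, -179.06607
3. -56.61101, 119.47409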